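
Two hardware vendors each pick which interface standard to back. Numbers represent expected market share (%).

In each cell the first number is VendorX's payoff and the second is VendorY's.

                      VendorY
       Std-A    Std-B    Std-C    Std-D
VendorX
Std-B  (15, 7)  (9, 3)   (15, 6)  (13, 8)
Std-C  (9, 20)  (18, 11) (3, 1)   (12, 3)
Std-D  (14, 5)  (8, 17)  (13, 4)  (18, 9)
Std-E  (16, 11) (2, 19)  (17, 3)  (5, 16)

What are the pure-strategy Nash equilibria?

For each strategy profile, look for a profitable unilateral deviation.
(Std-B, Std-A): VendorX can switch to Std-E (15 → 16). Not NE.
(Std-B, Std-B): VendorX can switch to Std-C (9 → 18). Not NE.
(Std-B, Std-C): VendorX can switch to Std-E (15 → 17). Not NE.
(Std-B, Std-D): VendorX can switch to Std-D (13 → 18). Not NE.
(Std-C, Std-A): VendorX can switch to Std-B (9 → 15). Not NE.
(Std-C, Std-B): VendorY can switch to Std-A (11 → 20). Not NE.
(Std-C, Std-C): VendorX can switch to Std-B (3 → 15). Not NE.
(Std-C, Std-D): VendorX can switch to Std-B (12 → 13). Not NE.
(Std-D, Std-A): VendorX can switch to Std-B (14 → 15). Not NE.
(Std-D, Std-B): VendorX can switch to Std-B (8 → 9). Not NE.
(Std-D, Std-C): VendorX can switch to Std-B (13 → 15). Not NE.
(Std-D, Std-D): VendorY can switch to Std-B (9 → 17). Not NE.
(The remaining 4 profiles each have a profitable deviation by the same check.)

No pure-strategy Nash equilibrium.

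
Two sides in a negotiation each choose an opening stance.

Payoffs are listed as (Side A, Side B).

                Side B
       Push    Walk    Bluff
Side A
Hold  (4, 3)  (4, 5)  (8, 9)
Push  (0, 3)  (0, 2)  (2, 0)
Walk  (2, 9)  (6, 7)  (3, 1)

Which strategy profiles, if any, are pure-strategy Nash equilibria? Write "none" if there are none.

Pure NE: (Hold, Bluff)

(Hold, Push): Side B can switch to Walk (3 → 5). Not NE.
(Hold, Walk): Side A can switch to Walk (4 → 6). Not NE.
(Hold, Bluff): Side A gets 8, best alternative 3; Side B gets 9, best alternative 5. No profitable deviation — NE.
(Push, Push): Side A can switch to Hold (0 → 4). Not NE.
(Push, Walk): Side A can switch to Hold (0 → 4). Not NE.
(Push, Bluff): Side A can switch to Hold (2 → 8). Not NE.
(Walk, Push): Side A can switch to Hold (2 → 4). Not NE.
(Walk, Walk): Side B can switch to Push (7 → 9). Not NE.
(Walk, Bluff): Side A can switch to Hold (3 → 8). Not NE.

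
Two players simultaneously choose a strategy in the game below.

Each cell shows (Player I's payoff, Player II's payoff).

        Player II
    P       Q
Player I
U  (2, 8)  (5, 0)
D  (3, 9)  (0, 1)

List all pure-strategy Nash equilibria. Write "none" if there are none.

Pure NE: (D, P)

Player I against P: payoffs 2, 3 → best response D.
Player I against Q: payoffs 5, 0 → best response U.
Player II against U: payoffs 8, 0 → best response P.
Player II against D: payoffs 9, 1 → best response P.
Mutual best responses: (D, P).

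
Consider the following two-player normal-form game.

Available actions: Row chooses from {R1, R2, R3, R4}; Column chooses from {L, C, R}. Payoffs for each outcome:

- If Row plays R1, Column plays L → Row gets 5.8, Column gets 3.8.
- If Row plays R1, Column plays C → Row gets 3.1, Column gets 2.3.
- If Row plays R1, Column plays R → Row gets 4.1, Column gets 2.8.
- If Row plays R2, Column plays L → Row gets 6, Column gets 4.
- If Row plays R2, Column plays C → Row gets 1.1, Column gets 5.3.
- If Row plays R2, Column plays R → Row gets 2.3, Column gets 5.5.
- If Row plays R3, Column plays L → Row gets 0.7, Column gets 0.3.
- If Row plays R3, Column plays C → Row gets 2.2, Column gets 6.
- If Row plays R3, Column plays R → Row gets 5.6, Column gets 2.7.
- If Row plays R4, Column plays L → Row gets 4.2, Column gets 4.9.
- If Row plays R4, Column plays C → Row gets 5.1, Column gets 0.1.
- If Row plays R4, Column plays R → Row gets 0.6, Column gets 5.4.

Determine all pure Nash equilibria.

For each player, find the best response to each opponent profile; mutual best responses are the pure NE.
Row against L: payoffs 5.8, 6, 0.7, 4.2 → best response R2.
Row against C: payoffs 3.1, 1.1, 2.2, 5.1 → best response R4.
Row against R: payoffs 4.1, 2.3, 5.6, 0.6 → best response R3.
Column against R1: payoffs 3.8, 2.3, 2.8 → best response L.
Column against R2: payoffs 4, 5.3, 5.5 → best response R.
Column against R3: payoffs 0.3, 6, 2.7 → best response C.
Column against R4: payoffs 4.9, 0.1, 5.4 → best response R.
No profile is a mutual best response for all players.

none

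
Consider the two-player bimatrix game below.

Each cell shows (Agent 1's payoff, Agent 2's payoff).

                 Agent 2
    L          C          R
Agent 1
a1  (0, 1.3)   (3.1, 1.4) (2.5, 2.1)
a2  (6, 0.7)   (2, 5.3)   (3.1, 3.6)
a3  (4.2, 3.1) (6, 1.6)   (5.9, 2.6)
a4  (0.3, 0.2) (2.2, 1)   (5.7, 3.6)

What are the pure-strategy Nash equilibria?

For each strategy profile, look for a profitable unilateral deviation.
(a1, L): Agent 1 can switch to a2 (0 → 6). Not NE.
(a1, C): Agent 1 can switch to a3 (3.1 → 6). Not NE.
(a1, R): Agent 1 can switch to a2 (2.5 → 3.1). Not NE.
(a2, L): Agent 2 can switch to C (0.7 → 5.3). Not NE.
(a2, C): Agent 1 can switch to a1 (2 → 3.1). Not NE.
(a2, R): Agent 1 can switch to a3 (3.1 → 5.9). Not NE.
(a3, L): Agent 1 can switch to a2 (4.2 → 6). Not NE.
(a3, C): Agent 2 can switch to L (1.6 → 3.1). Not NE.
(a3, R): Agent 2 can switch to L (2.6 → 3.1). Not NE.
(a4, L): Agent 1 can switch to a2 (0.3 → 6). Not NE.
(a4, C): Agent 1 can switch to a1 (2.2 → 3.1). Not NE.
(a4, R): Agent 1 can switch to a3 (5.7 → 5.9). Not NE.

none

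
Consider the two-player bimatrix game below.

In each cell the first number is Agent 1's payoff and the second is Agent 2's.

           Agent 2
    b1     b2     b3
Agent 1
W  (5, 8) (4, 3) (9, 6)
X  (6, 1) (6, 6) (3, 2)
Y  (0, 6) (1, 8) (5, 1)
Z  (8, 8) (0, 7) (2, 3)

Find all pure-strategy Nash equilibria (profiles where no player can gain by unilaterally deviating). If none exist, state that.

For each player, find the best response to each opponent profile; mutual best responses are the pure NE.
Agent 1 against b1: payoffs 5, 6, 0, 8 → best response Z.
Agent 1 against b2: payoffs 4, 6, 1, 0 → best response X.
Agent 1 against b3: payoffs 9, 3, 5, 2 → best response W.
Agent 2 against W: payoffs 8, 3, 6 → best response b1.
Agent 2 against X: payoffs 1, 6, 2 → best response b2.
Agent 2 against Y: payoffs 6, 8, 1 → best response b2.
Agent 2 against Z: payoffs 8, 7, 3 → best response b1.
Mutual best responses: (X, b2); (Z, b1).

Pure-strategy Nash equilibria: (X, b2), (Z, b1)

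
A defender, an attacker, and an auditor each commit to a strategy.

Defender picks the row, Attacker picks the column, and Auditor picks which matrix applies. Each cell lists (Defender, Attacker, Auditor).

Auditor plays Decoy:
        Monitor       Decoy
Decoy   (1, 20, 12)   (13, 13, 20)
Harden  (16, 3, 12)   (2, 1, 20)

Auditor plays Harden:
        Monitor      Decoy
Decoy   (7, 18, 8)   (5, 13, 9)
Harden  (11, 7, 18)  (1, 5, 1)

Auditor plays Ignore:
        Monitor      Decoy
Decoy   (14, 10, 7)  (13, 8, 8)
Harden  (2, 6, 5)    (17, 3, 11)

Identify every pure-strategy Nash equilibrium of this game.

Check each profile: it is a Nash equilibrium iff no player can strictly gain by switching unilaterally.
(Decoy, Monitor, Decoy): Defender can switch to Harden (1 → 16). Not NE.
(Decoy, Monitor, Harden): Defender can switch to Harden (7 → 11). Not NE.
(Decoy, Monitor, Ignore): Auditor can switch to Decoy (7 → 12). Not NE.
(Decoy, Decoy, Decoy): Attacker can switch to Monitor (13 → 20). Not NE.
(Decoy, Decoy, Harden): Attacker can switch to Monitor (13 → 18). Not NE.
(Decoy, Decoy, Ignore): Defender can switch to Harden (13 → 17). Not NE.
(Harden, Monitor, Harden): Defender gets 11, best alternative 7; Attacker gets 7, best alternative 5; Auditor gets 18, best alternative 12. No profitable deviation — NE.
(The remaining 5 profiles each have a profitable deviation by the same check.)

Pure NE: (Harden, Monitor, Harden)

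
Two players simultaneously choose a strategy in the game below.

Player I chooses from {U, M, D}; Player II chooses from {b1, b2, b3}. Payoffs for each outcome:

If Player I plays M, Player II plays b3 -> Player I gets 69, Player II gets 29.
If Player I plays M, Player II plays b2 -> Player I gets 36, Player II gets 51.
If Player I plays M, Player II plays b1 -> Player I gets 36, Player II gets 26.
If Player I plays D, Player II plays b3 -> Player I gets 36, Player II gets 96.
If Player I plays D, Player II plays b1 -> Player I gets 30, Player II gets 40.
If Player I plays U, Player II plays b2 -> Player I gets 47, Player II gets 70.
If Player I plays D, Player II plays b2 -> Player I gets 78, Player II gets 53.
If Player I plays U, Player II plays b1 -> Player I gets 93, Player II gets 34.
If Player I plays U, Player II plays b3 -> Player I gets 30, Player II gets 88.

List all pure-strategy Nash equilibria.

Player I against b1: payoffs 93, 36, 30 → best response U.
Player I against b2: payoffs 47, 36, 78 → best response D.
Player I against b3: payoffs 30, 69, 36 → best response M.
Player II against U: payoffs 34, 70, 88 → best response b3.
Player II against M: payoffs 26, 51, 29 → best response b2.
Player II against D: payoffs 40, 53, 96 → best response b3.
No profile is a mutual best response for all players.

none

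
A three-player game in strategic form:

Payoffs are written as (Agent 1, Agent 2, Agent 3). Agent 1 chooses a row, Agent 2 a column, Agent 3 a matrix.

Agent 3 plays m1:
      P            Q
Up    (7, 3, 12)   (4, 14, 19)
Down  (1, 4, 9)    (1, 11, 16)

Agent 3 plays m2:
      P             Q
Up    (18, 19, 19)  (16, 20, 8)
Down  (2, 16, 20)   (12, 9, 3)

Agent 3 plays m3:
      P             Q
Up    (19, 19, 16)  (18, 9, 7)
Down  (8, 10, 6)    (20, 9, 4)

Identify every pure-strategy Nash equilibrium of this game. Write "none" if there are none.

Agent 1 against (P, m1): payoffs 7, 1 → best response Up.
Agent 1 against (P, m2): payoffs 18, 2 → best response Up.
Agent 1 against (P, m3): payoffs 19, 8 → best response Up.
Agent 1 against (Q, m1): payoffs 4, 1 → best response Up.
Agent 1 against (Q, m2): payoffs 16, 12 → best response Up.
Agent 1 against (Q, m3): payoffs 18, 20 → best response Down.
Agent 2 against (Up, m1): payoffs 3, 14 → best response Q.
Agent 2 against (Up, m2): payoffs 19, 20 → best response Q.
Agent 2 against (Up, m3): payoffs 19, 9 → best response P.
Agent 2 against (Down, m1): payoffs 4, 11 → best response Q.
Agent 2 against (Down, m2): payoffs 16, 9 → best response P.
Agent 2 against (Down, m3): payoffs 10, 9 → best response P.
Agent 3 against (Up, P): payoffs 12, 19, 16 → best response m2.
Agent 3 against (Up, Q): payoffs 19, 8, 7 → best response m1.
Agent 3 against (Down, P): payoffs 9, 20, 6 → best response m2.
Agent 3 against (Down, Q): payoffs 16, 3, 4 → best response m1.
Mutual best responses: (Up, Q, m1).

Pure NE: (Up, Q, m1)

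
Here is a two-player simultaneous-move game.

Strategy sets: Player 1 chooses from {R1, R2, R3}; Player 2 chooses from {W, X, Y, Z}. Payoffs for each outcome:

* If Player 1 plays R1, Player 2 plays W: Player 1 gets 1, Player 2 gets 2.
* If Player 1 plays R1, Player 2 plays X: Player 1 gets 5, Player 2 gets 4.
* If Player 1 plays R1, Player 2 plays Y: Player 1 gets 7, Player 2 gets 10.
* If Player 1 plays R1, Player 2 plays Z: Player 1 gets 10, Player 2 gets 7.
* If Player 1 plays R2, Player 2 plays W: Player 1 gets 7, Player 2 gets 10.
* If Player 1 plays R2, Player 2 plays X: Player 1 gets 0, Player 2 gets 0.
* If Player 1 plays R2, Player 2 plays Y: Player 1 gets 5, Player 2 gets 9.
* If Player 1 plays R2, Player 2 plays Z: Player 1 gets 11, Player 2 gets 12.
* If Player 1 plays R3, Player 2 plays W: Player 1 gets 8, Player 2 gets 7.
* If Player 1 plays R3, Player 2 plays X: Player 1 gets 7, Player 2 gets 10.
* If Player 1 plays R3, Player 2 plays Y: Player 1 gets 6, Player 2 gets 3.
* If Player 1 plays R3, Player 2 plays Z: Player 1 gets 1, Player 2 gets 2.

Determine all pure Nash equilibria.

(R1, Y); (R2, Z); (R3, X)

(R1, W): Player 1 can switch to R2 (1 → 7). Not NE.
(R1, X): Player 1 can switch to R3 (5 → 7). Not NE.
(R1, Y): Player 1 gets 7, best alternative 6; Player 2 gets 10, best alternative 7. No profitable deviation — NE.
(R1, Z): Player 1 can switch to R2 (10 → 11). Not NE.
(R2, W): Player 1 can switch to R3 (7 → 8). Not NE.
(R2, X): Player 1 can switch to R1 (0 → 5). Not NE.
(R2, Y): Player 1 can switch to R1 (5 → 7). Not NE.
(R2, Z): Player 1 gets 11, best alternative 10; Player 2 gets 12, best alternative 10. No profitable deviation — NE.
(R3, W): Player 2 can switch to X (7 → 10). Not NE.
(R3, X): Player 1 gets 7, best alternative 5; Player 2 gets 10, best alternative 7. No profitable deviation — NE.
(R3, Y): Player 1 can switch to R1 (6 → 7). Not NE.
(R3, Z): Player 1 can switch to R1 (1 → 10). Not NE.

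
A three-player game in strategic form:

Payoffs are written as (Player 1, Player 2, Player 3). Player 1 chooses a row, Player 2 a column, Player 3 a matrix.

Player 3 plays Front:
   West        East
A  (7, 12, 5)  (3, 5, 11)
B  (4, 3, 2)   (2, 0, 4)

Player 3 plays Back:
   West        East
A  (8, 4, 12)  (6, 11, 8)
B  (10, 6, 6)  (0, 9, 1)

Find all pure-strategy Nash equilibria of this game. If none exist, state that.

For each player, find the best response to each opponent profile; mutual best responses are the pure NE.
Player 1 against (West, Front): payoffs 7, 4 → best response A.
Player 1 against (West, Back): payoffs 8, 10 → best response B.
Player 1 against (East, Front): payoffs 3, 2 → best response A.
Player 1 against (East, Back): payoffs 6, 0 → best response A.
Player 2 against (A, Front): payoffs 12, 5 → best response West.
Player 2 against (A, Back): payoffs 4, 11 → best response East.
Player 2 against (B, Front): payoffs 3, 0 → best response West.
Player 2 against (B, Back): payoffs 6, 9 → best response East.
Player 3 against (A, West): payoffs 5, 12 → best response Back.
Player 3 against (A, East): payoffs 11, 8 → best response Front.
Player 3 against (B, West): payoffs 2, 6 → best response Back.
Player 3 against (B, East): payoffs 4, 1 → best response Front.
No profile is a mutual best response for all players.

No pure-strategy Nash equilibrium.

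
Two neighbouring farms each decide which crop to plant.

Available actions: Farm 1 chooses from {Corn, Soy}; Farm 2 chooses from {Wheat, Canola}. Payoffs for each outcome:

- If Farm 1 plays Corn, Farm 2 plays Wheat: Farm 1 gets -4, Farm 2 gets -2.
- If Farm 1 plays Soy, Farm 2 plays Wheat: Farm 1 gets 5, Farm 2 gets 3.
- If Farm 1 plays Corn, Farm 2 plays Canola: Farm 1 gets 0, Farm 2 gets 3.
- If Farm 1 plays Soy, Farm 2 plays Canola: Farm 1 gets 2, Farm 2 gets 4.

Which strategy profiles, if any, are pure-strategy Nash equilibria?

For each strategy profile, look for a profitable unilateral deviation.
(Corn, Wheat): Farm 1 can switch to Soy (-4 → 5). Not NE.
(Corn, Canola): Farm 1 can switch to Soy (0 → 2). Not NE.
(Soy, Wheat): Farm 2 can switch to Canola (3 → 4). Not NE.
(Soy, Canola): Farm 1 gets 2, best alternative 0; Farm 2 gets 4, best alternative 3. No profitable deviation — NE.

Pure NE: (Soy, Canola)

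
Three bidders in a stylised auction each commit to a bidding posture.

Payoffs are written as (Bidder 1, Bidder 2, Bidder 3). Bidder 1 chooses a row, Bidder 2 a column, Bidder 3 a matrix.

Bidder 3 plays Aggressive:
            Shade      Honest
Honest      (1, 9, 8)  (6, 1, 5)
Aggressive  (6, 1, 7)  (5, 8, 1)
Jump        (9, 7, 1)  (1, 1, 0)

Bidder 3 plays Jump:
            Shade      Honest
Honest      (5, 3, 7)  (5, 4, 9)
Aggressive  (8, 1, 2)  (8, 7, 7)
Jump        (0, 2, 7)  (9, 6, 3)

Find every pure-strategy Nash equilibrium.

(Jump, Honest, Jump)

For each player, find the best response to each opponent profile; mutual best responses are the pure NE.
Bidder 1 against (Shade, Aggressive): payoffs 1, 6, 9 → best response Jump.
Bidder 1 against (Shade, Jump): payoffs 5, 8, 0 → best response Aggressive.
Bidder 1 against (Honest, Aggressive): payoffs 6, 5, 1 → best response Honest.
Bidder 1 against (Honest, Jump): payoffs 5, 8, 9 → best response Jump.
Bidder 2 against (Honest, Aggressive): payoffs 9, 1 → best response Shade.
Bidder 2 against (Honest, Jump): payoffs 3, 4 → best response Honest.
Bidder 2 against (Aggressive, Aggressive): payoffs 1, 8 → best response Honest.
Bidder 2 against (Aggressive, Jump): payoffs 1, 7 → best response Honest.
Bidder 2 against (Jump, Aggressive): payoffs 7, 1 → best response Shade.
Bidder 2 against (Jump, Jump): payoffs 2, 6 → best response Honest.
Bidder 3 against (Honest, Shade): payoffs 8, 7 → best response Aggressive.
Bidder 3 against (Honest, Honest): payoffs 5, 9 → best response Jump.
Bidder 3 against (Aggressive, Shade): payoffs 7, 2 → best response Aggressive.
Bidder 3 against (Aggressive, Honest): payoffs 1, 7 → best response Jump.
Bidder 3 against (Jump, Shade): payoffs 1, 7 → best response Jump.
Bidder 3 against (Jump, Honest): payoffs 0, 3 → best response Jump.
Mutual best responses: (Jump, Honest, Jump).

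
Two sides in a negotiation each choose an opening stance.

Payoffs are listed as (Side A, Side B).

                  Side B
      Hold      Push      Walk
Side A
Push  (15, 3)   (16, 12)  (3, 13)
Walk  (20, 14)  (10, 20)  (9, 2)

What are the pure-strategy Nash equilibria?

(Push, Hold): Side A can switch to Walk (15 → 20). Not NE.
(Push, Push): Side B can switch to Walk (12 → 13). Not NE.
(Push, Walk): Side A can switch to Walk (3 → 9). Not NE.
(Walk, Hold): Side B can switch to Push (14 → 20). Not NE.
(Walk, Push): Side A can switch to Push (10 → 16). Not NE.
(Walk, Walk): Side B can switch to Hold (2 → 14). Not NE.

No pure-strategy Nash equilibrium.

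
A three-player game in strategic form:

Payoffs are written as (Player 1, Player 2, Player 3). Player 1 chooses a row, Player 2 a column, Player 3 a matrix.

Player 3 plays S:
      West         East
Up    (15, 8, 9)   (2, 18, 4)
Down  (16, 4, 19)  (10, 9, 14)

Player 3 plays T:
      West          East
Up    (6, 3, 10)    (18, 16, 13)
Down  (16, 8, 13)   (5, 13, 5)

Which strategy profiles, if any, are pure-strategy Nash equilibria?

(Up, East, T) and (Down, East, S)

(Up, West, S): Player 1 can switch to Down (15 → 16). Not NE.
(Up, West, T): Player 1 can switch to Down (6 → 16). Not NE.
(Up, East, S): Player 1 can switch to Down (2 → 10). Not NE.
(Up, East, T): Player 1 gets 18, best alternative 5; Player 2 gets 16, best alternative 3; Player 3 gets 13, best alternative 4. No profitable deviation — NE.
(Down, West, S): Player 2 can switch to East (4 → 9). Not NE.
(Down, West, T): Player 2 can switch to East (8 → 13). Not NE.
(Down, East, S): Player 1 gets 10, best alternative 2; Player 2 gets 9, best alternative 4; Player 3 gets 14, best alternative 5. No profitable deviation — NE.
(Down, East, T): Player 1 can switch to Up (5 → 18). Not NE.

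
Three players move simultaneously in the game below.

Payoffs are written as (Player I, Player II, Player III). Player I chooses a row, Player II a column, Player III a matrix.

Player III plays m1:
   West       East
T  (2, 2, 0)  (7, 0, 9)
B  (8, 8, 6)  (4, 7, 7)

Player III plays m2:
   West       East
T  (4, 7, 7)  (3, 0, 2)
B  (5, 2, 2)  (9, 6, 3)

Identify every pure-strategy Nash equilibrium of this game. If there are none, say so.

Check each profile: it is a Nash equilibrium iff no player can strictly gain by switching unilaterally.
(T, West, m1): Player I can switch to B (2 → 8). Not NE.
(T, West, m2): Player I can switch to B (4 → 5). Not NE.
(T, East, m1): Player II can switch to West (0 → 2). Not NE.
(T, East, m2): Player I can switch to B (3 → 9). Not NE.
(B, West, m1): Player I gets 8, best alternative 2; Player II gets 8, best alternative 7; Player III gets 6, best alternative 2. No profitable deviation — NE.
(B, West, m2): Player II can switch to East (2 → 6). Not NE.
(B, East, m1): Player I can switch to T (4 → 7). Not NE.
(The remaining 1 profile has a profitable deviation by the same check.)

The unique pure-strategy Nash equilibrium is (B, West, m1).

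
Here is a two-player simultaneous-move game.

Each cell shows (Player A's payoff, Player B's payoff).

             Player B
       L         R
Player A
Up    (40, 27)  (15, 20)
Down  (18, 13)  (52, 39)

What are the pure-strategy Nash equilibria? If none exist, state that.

The pure Nash equilibria are (Up, L); (Down, R).

Player A against L: payoffs 40, 18 → best response Up.
Player A against R: payoffs 15, 52 → best response Down.
Player B against Up: payoffs 27, 20 → best response L.
Player B against Down: payoffs 13, 39 → best response R.
Mutual best responses: (Up, L); (Down, R).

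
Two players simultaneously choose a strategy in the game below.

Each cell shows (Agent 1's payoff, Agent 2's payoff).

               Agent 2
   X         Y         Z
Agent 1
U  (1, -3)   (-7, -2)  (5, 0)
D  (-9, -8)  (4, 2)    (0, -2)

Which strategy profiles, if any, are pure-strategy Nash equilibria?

Agent 1 against X: payoffs 1, -9 → best response U.
Agent 1 against Y: payoffs -7, 4 → best response D.
Agent 1 against Z: payoffs 5, 0 → best response U.
Agent 2 against U: payoffs -3, -2, 0 → best response Z.
Agent 2 against D: payoffs -8, 2, -2 → best response Y.
Mutual best responses: (U, Z); (D, Y).

Pure-strategy Nash equilibria: (U, Z) and (D, Y)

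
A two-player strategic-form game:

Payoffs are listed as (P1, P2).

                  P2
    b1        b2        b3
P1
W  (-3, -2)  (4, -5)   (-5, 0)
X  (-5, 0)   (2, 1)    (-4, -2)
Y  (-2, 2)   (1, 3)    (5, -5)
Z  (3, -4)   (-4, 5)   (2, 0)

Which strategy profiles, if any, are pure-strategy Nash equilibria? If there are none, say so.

P1 against b1: payoffs -3, -5, -2, 3 → best response Z.
P1 against b2: payoffs 4, 2, 1, -4 → best response W.
P1 against b3: payoffs -5, -4, 5, 2 → best response Y.
P2 against W: payoffs -2, -5, 0 → best response b3.
P2 against X: payoffs 0, 1, -2 → best response b2.
P2 against Y: payoffs 2, 3, -5 → best response b2.
P2 against Z: payoffs -4, 5, 0 → best response b2.
No profile is a mutual best response for all players.

There is no pure-strategy Nash equilibrium.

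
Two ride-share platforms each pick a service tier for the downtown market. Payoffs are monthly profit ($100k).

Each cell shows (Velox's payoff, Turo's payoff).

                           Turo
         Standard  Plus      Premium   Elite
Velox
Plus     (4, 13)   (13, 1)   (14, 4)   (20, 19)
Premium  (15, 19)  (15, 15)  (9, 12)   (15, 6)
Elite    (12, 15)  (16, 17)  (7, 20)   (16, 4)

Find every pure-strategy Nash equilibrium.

The pure Nash equilibria are (Plus, Elite) and (Premium, Standard).

Velox against Standard: payoffs 4, 15, 12 → best response Premium.
Velox against Plus: payoffs 13, 15, 16 → best response Elite.
Velox against Premium: payoffs 14, 9, 7 → best response Plus.
Velox against Elite: payoffs 20, 15, 16 → best response Plus.
Turo against Plus: payoffs 13, 1, 4, 19 → best response Elite.
Turo against Premium: payoffs 19, 15, 12, 6 → best response Standard.
Turo against Elite: payoffs 15, 17, 20, 4 → best response Premium.
Mutual best responses: (Plus, Elite); (Premium, Standard).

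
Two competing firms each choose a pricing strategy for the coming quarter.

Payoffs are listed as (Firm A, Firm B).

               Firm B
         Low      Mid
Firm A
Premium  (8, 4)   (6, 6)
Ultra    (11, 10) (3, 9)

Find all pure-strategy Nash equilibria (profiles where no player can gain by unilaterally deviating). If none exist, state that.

(Premium, Low): Firm A can switch to Ultra (8 → 11). Not NE.
(Premium, Mid): Firm A gets 6, best alternative 3; Firm B gets 6, best alternative 4. No profitable deviation — NE.
(Ultra, Low): Firm A gets 11, best alternative 8; Firm B gets 10, best alternative 9. No profitable deviation — NE.
(Ultra, Mid): Firm A can switch to Premium (3 → 6). Not NE.

(Premium, Mid), (Ultra, Low)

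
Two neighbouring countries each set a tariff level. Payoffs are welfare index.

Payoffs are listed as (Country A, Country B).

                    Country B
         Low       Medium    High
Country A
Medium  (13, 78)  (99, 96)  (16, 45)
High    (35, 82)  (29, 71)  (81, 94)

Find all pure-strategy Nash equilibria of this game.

(Medium, Medium) and (High, High)

Country A against Low: payoffs 13, 35 → best response High.
Country A against Medium: payoffs 99, 29 → best response Medium.
Country A against High: payoffs 16, 81 → best response High.
Country B against Medium: payoffs 78, 96, 45 → best response Medium.
Country B against High: payoffs 82, 71, 94 → best response High.
Mutual best responses: (Medium, Medium); (High, High).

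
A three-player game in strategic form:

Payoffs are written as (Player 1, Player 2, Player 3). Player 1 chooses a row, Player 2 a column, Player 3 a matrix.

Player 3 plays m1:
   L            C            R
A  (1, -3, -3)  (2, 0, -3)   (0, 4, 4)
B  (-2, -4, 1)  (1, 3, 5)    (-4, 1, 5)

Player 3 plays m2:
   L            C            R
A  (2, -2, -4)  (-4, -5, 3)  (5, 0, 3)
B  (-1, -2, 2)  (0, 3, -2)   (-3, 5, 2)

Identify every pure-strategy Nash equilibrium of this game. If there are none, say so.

Pure NE: (A, R, m1)

Player 1 against (L, m1): payoffs 1, -2 → best response A.
Player 1 against (L, m2): payoffs 2, -1 → best response A.
Player 1 against (C, m1): payoffs 2, 1 → best response A.
Player 1 against (C, m2): payoffs -4, 0 → best response B.
Player 1 against (R, m1): payoffs 0, -4 → best response A.
Player 1 against (R, m2): payoffs 5, -3 → best response A.
Player 2 against (A, m1): payoffs -3, 0, 4 → best response R.
Player 2 against (A, m2): payoffs -2, -5, 0 → best response R.
Player 2 against (B, m1): payoffs -4, 3, 1 → best response C.
Player 2 against (B, m2): payoffs -2, 3, 5 → best response R.
Player 3 against (A, L): payoffs -3, -4 → best response m1.
Player 3 against (A, C): payoffs -3, 3 → best response m2.
Player 3 against (A, R): payoffs 4, 3 → best response m1.
Player 3 against (B, L): payoffs 1, 2 → best response m2.
Player 3 against (B, C): payoffs 5, -2 → best response m1.
Player 3 against (B, R): payoffs 5, 2 → best response m1.
Mutual best responses: (A, R, m1).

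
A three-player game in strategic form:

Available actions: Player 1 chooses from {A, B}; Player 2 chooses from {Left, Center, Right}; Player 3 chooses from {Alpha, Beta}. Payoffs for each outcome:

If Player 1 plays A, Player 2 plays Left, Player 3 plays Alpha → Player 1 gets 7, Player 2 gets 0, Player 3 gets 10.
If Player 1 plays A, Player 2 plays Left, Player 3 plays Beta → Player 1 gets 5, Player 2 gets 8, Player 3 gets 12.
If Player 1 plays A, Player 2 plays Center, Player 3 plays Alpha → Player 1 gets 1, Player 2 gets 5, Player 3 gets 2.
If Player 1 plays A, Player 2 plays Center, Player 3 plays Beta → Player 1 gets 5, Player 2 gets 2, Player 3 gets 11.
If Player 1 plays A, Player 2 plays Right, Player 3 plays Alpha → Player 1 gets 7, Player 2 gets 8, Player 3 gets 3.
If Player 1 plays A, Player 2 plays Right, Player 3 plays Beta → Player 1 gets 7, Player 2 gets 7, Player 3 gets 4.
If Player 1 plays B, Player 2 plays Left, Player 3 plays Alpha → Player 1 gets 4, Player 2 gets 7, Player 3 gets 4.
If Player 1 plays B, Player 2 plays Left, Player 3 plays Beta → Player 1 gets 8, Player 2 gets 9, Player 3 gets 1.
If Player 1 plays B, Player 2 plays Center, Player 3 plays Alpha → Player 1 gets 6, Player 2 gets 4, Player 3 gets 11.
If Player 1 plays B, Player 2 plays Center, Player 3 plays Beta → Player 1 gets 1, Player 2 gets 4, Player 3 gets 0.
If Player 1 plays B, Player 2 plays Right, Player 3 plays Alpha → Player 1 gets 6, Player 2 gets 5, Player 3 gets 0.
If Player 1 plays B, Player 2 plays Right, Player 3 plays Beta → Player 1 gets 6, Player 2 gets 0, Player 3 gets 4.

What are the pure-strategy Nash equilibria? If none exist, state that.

No pure-strategy Nash equilibrium.

Player 1 against (Left, Alpha): payoffs 7, 4 → best response A.
Player 1 against (Left, Beta): payoffs 5, 8 → best response B.
Player 1 against (Center, Alpha): payoffs 1, 6 → best response B.
Player 1 against (Center, Beta): payoffs 5, 1 → best response A.
Player 1 against (Right, Alpha): payoffs 7, 6 → best response A.
Player 1 against (Right, Beta): payoffs 7, 6 → best response A.
Player 2 against (A, Alpha): payoffs 0, 5, 8 → best response Right.
Player 2 against (A, Beta): payoffs 8, 2, 7 → best response Left.
Player 2 against (B, Alpha): payoffs 7, 4, 5 → best response Left.
Player 2 against (B, Beta): payoffs 9, 4, 0 → best response Left.
Player 3 against (A, Left): payoffs 10, 12 → best response Beta.
Player 3 against (A, Center): payoffs 2, 11 → best response Beta.
Player 3 against (A, Right): payoffs 3, 4 → best response Beta.
Player 3 against (B, Left): payoffs 4, 1 → best response Alpha.
Player 3 against (B, Center): payoffs 11, 0 → best response Alpha.
Player 3 against (B, Right): payoffs 0, 4 → best response Beta.
No profile is a mutual best response for all players.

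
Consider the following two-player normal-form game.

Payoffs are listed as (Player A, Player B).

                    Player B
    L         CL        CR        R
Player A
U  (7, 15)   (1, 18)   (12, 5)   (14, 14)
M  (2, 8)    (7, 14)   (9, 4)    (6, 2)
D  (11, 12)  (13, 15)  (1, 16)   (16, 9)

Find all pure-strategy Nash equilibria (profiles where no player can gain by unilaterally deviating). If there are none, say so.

Player A against L: payoffs 7, 2, 11 → best response D.
Player A against CL: payoffs 1, 7, 13 → best response D.
Player A against CR: payoffs 12, 9, 1 → best response U.
Player A against R: payoffs 14, 6, 16 → best response D.
Player B against U: payoffs 15, 18, 5, 14 → best response CL.
Player B against M: payoffs 8, 14, 4, 2 → best response CL.
Player B against D: payoffs 12, 15, 16, 9 → best response CR.
No profile is a mutual best response for all players.

No pure-strategy Nash equilibrium.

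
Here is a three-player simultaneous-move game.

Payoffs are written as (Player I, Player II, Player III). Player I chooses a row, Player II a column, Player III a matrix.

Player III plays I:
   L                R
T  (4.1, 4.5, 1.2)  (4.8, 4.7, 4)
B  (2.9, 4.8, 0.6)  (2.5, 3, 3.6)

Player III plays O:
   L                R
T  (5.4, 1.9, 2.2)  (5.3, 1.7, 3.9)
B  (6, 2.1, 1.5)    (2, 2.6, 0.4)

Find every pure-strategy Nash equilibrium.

The unique pure-strategy Nash equilibrium is (T, R, I).

Player I against (L, I): payoffs 4.1, 2.9 → best response T.
Player I against (L, O): payoffs 5.4, 6 → best response B.
Player I against (R, I): payoffs 4.8, 2.5 → best response T.
Player I against (R, O): payoffs 5.3, 2 → best response T.
Player II against (T, I): payoffs 4.5, 4.7 → best response R.
Player II against (T, O): payoffs 1.9, 1.7 → best response L.
Player II against (B, I): payoffs 4.8, 3 → best response L.
Player II against (B, O): payoffs 2.1, 2.6 → best response R.
Player III against (T, L): payoffs 1.2, 2.2 → best response O.
Player III against (T, R): payoffs 4, 3.9 → best response I.
Player III against (B, L): payoffs 0.6, 1.5 → best response O.
Player III against (B, R): payoffs 3.6, 0.4 → best response I.
Mutual best responses: (T, R, I).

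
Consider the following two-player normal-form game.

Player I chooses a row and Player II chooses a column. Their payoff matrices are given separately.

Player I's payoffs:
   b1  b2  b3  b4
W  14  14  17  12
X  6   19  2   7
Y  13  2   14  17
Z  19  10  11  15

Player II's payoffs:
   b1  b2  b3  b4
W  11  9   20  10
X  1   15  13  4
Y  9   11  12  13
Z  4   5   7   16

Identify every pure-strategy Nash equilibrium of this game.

The pure Nash equilibria are (W, b3) and (X, b2) and (Y, b4).

Player I against b1: payoffs 14, 6, 13, 19 → best response Z.
Player I against b2: payoffs 14, 19, 2, 10 → best response X.
Player I against b3: payoffs 17, 2, 14, 11 → best response W.
Player I against b4: payoffs 12, 7, 17, 15 → best response Y.
Player II against W: payoffs 11, 9, 20, 10 → best response b3.
Player II against X: payoffs 1, 15, 13, 4 → best response b2.
Player II against Y: payoffs 9, 11, 12, 13 → best response b4.
Player II against Z: payoffs 4, 5, 7, 16 → best response b4.
Mutual best responses: (W, b3); (X, b2); (Y, b4).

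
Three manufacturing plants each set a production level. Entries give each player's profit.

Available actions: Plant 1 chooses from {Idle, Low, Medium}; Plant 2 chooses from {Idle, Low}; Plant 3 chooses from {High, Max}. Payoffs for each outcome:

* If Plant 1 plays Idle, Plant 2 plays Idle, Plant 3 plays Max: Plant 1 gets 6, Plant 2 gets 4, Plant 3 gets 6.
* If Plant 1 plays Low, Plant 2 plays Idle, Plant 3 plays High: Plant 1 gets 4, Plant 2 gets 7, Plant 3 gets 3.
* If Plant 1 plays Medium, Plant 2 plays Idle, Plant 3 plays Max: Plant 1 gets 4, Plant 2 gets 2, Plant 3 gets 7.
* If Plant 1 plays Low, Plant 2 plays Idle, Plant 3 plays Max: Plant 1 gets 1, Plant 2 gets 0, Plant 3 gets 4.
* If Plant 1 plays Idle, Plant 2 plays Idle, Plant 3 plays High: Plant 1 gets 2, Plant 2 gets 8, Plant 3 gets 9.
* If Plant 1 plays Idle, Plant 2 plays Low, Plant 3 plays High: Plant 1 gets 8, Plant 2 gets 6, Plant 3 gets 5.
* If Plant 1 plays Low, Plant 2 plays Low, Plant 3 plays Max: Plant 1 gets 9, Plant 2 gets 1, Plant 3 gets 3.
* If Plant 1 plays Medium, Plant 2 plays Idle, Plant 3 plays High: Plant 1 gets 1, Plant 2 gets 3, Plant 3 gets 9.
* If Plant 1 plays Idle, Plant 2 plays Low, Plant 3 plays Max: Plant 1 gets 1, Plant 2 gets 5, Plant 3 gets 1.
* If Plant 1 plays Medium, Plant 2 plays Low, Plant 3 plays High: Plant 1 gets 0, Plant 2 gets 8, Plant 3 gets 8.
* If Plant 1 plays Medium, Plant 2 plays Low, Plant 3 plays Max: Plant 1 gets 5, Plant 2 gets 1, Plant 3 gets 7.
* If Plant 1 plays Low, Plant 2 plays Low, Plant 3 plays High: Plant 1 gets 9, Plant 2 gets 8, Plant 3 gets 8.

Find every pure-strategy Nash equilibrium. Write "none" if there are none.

Plant 1 against (Idle, High): payoffs 2, 4, 1 → best response Low.
Plant 1 against (Idle, Max): payoffs 6, 1, 4 → best response Idle.
Plant 1 against (Low, High): payoffs 8, 9, 0 → best response Low.
Plant 1 against (Low, Max): payoffs 1, 9, 5 → best response Low.
Plant 2 against (Idle, High): payoffs 8, 6 → best response Idle.
Plant 2 against (Idle, Max): payoffs 4, 5 → best response Low.
Plant 2 against (Low, High): payoffs 7, 8 → best response Low.
Plant 2 against (Low, Max): payoffs 0, 1 → best response Low.
Plant 2 against (Medium, High): payoffs 3, 8 → best response Low.
Plant 2 against (Medium, Max): payoffs 2, 1 → best response Idle.
Plant 3 against (Idle, Idle): payoffs 9, 6 → best response High.
Plant 3 against (Idle, Low): payoffs 5, 1 → best response High.
Plant 3 against (Low, Idle): payoffs 3, 4 → best response Max.
Plant 3 against (Low, Low): payoffs 8, 3 → best response High.
Plant 3 against (Medium, Idle): payoffs 9, 7 → best response High.
Plant 3 against (Medium, Low): payoffs 8, 7 → best response High.
Mutual best responses: (Low, Low, High).

(Low, Low, High)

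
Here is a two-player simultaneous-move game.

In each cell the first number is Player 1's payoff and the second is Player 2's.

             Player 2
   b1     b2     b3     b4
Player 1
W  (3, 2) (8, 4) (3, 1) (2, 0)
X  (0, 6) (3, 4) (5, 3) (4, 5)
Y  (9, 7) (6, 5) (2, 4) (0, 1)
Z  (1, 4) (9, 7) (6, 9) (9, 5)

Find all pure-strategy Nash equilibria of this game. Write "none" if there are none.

Pure-strategy Nash equilibria: (Y, b1) and (Z, b3)

For each player, find the best response to each opponent profile; mutual best responses are the pure NE.
Player 1 against b1: payoffs 3, 0, 9, 1 → best response Y.
Player 1 against b2: payoffs 8, 3, 6, 9 → best response Z.
Player 1 against b3: payoffs 3, 5, 2, 6 → best response Z.
Player 1 against b4: payoffs 2, 4, 0, 9 → best response Z.
Player 2 against W: payoffs 2, 4, 1, 0 → best response b2.
Player 2 against X: payoffs 6, 4, 3, 5 → best response b1.
Player 2 against Y: payoffs 7, 5, 4, 1 → best response b1.
Player 2 against Z: payoffs 4, 7, 9, 5 → best response b3.
Mutual best responses: (Y, b1); (Z, b3).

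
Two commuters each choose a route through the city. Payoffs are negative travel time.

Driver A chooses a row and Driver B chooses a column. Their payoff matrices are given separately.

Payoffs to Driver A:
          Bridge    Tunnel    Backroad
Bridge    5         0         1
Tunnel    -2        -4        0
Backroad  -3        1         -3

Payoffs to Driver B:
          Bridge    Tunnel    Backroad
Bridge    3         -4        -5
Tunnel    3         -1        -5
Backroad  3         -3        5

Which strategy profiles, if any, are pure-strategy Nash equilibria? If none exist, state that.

Pure NE: (Bridge, Bridge)

Driver A against Bridge: payoffs 5, -2, -3 → best response Bridge.
Driver A against Tunnel: payoffs 0, -4, 1 → best response Backroad.
Driver A against Backroad: payoffs 1, 0, -3 → best response Bridge.
Driver B against Bridge: payoffs 3, -4, -5 → best response Bridge.
Driver B against Tunnel: payoffs 3, -1, -5 → best response Bridge.
Driver B against Backroad: payoffs 3, -3, 5 → best response Backroad.
Mutual best responses: (Bridge, Bridge).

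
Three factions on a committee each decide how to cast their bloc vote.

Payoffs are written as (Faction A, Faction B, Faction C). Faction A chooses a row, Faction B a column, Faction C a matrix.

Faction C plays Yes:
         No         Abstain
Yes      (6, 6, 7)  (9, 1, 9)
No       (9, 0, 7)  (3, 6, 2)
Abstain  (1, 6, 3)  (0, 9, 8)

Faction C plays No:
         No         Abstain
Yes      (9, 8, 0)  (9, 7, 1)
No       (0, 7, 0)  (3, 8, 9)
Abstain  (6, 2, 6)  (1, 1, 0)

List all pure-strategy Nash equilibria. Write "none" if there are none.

No pure-strategy Nash equilibrium.

(Yes, No, Yes): Faction A can switch to No (6 → 9). Not NE.
(Yes, No, No): Faction C can switch to Yes (0 → 7). Not NE.
(Yes, Abstain, Yes): Faction B can switch to No (1 → 6). Not NE.
(Yes, Abstain, No): Faction B can switch to No (7 → 8). Not NE.
(No, No, Yes): Faction B can switch to Abstain (0 → 6). Not NE.
(No, No, No): Faction A can switch to Yes (0 → 9). Not NE.
(The remaining 6 profiles each have a profitable deviation by the same check.)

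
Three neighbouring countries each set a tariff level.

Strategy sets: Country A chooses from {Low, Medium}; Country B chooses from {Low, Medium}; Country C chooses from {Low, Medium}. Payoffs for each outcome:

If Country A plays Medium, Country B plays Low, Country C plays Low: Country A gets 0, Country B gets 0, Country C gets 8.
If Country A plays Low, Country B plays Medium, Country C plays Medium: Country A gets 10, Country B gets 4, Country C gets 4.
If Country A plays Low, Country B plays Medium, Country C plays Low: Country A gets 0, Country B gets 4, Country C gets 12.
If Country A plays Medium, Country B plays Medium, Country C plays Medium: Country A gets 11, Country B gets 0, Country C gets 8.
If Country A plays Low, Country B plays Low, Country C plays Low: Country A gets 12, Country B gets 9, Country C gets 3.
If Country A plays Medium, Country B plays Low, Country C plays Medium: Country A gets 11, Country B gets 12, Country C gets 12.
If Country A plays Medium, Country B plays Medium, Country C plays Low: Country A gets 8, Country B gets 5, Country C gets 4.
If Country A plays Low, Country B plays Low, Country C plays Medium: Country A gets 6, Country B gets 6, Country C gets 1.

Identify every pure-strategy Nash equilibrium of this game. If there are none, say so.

Pure-strategy Nash equilibria: (Low, Low, Low); (Medium, Low, Medium)

(Low, Low, Low): Country A gets 12, best alternative 0; Country B gets 9, best alternative 4; Country C gets 3, best alternative 1. No profitable deviation — NE.
(Low, Low, Medium): Country A can switch to Medium (6 → 11). Not NE.
(Low, Medium, Low): Country A can switch to Medium (0 → 8). Not NE.
(Low, Medium, Medium): Country A can switch to Medium (10 → 11). Not NE.
(Medium, Low, Low): Country A can switch to Low (0 → 12). Not NE.
(Medium, Low, Medium): Country A gets 11, best alternative 6; Country B gets 12, best alternative 0; Country C gets 12, best alternative 8. No profitable deviation — NE.
(Medium, Medium, Low): Country C can switch to Medium (4 → 8). Not NE.
(Medium, Medium, Medium): Country B can switch to Low (0 → 12). Not NE.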